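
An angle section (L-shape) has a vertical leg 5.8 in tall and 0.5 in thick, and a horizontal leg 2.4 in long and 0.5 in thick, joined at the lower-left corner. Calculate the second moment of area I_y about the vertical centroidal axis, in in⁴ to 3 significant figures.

I_y ≈ 1.38 in⁴

Decompose the section into non-overlapping parts with the origin at the bottom-left of its bounding rectangle.
Vertical leg: 0.5 × 5.8, A = 2.9 in², x = 0.25 in, Ī = 0.060417 in⁴.
Horizontal leg (remainder): 1.9 × 0.5, A = 0.95 in², x = 1.45 in, Ī = 0.28579 in⁴.
Centroid: x̄ = ΣA·x / ΣA = 0.5461 in.
Transfer each piece to the vertical centroidal axis using Ī + A·d² with d = x − 0.5461:
  vertical leg: d = -0.2961 in → contributes +0.31468 in⁴
  horizontal leg (remainder): d = 0.9039 in → contributes +1.062 in⁴
Total I = 1.3766 in⁴.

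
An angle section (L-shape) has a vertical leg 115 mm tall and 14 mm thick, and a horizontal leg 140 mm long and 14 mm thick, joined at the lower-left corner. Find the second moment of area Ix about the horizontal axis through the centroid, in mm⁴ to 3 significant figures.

Break the section into simple shapes (no overlaps), measuring from the bottom-left corner of the bounding box.
Vertical leg: 14 × 115, A = 1 610 mm², y = 57.5 mm, Ī = 1 774 354 mm⁴.
Horizontal leg (remainder): 126 × 14, A = 1 764 mm², y = 7 mm, Ī = 28 812 mm⁴.
Centroid: ȳ = ΣA·y / ΣA = 31.098 mm.
Transfer each piece to the horizontal axis through the centroid using Ī + A·d² with d = y − 31.098:
  vertical leg: d = 26.402 mm → contributes +2 896 671 mm⁴
  horizontal leg (remainder): d = -24.098 mm → contributes +1 053 149 mm⁴
Total I = 3 949 821 mm⁴.

Ix ≈ 3.95 × 10⁶ mm⁴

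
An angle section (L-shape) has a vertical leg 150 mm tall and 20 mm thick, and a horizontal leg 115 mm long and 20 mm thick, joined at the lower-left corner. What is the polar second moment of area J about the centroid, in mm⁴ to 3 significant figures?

J ≈ 1.60 × 10⁷ mm⁴

Decompose the section into non-overlapping parts with the origin at the bottom-left of its bounding rectangle.
Vertical leg: 20 × 150, A = 3 000 mm², y = 75 mm, Ī = 5 625 000 mm⁴.
Horizontal leg (remainder): 95 × 20, A = 1 900 mm², y = 10 mm, Ī = 63 333 mm⁴.
Centroid: ȳ = ΣA·y / ΣA = 49.796 mm.
Transfer each piece to the centroidal x-axis using Ī + A·d² with d = y − 49.796:
  vertical leg: d = 25.204 mm → contributes +7 530 737 mm⁴
  horizontal leg (remainder): d = -39.796 mm → contributes +3 072 392 mm⁴
Total I = 10 603 129 mm⁴.
For the y-axis: x̄ = 32.296 mm.
Repeating about the centroidal y-axis gives I_y = 5 375 004 mm⁴.
Polar second moment: J = I_x + I_y = 15 978 134 mm⁴.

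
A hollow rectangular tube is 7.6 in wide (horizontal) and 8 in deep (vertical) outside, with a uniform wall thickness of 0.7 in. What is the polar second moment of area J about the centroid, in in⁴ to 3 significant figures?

J ≈ 337 in⁴

Split into non-overlapping primitives; take the origin at the lower-left of the bounding box.
Outer rectangle: 7.6 × 8, A = 60.8 in², y = 4 in, Ī = 324.27 in⁴.
Inner void (subtracted): 6.2 × 6.6, A = 40.92 in², y = 4 in, Ī = 148.54 in⁴.
By symmetry the centroid is at mid-height, ȳ = 4 in.
All pieces are centred on the centroidal x-axis, so I = ΣĪ (holes subtracted) = 175.73 in⁴.
Repeating about the centroidal y-axis gives I_y = 161.57 in⁴.
Polar second moment: J = I_x + I_y = 337.3 in⁴.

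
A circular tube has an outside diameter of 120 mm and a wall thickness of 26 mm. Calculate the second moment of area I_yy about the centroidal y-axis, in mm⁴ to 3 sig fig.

I_yy ≈ 9.13 × 10⁶ mm⁴

Split into non-overlapping primitives; take the origin at the lower-left of the bounding box.
Outer circle: ⌀120, A = 11 310 mm², x = 60 mm, Ī = 10 178 760 mm⁴.
Bore (subtracted): ⌀68, A = 3631.7 mm², x = 60 mm, Ī = 1 049 556 mm⁴.
By symmetry the centroid is at mid-width, x̄ = 60 mm.
All pieces are centred on the centroidal y-axis, so I = ΣĪ (holes subtracted) = 9 129 204 mm⁴.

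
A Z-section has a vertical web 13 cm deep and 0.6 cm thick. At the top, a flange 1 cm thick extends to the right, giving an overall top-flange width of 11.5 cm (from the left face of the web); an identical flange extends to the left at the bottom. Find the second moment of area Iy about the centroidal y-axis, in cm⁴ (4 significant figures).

Iy ≈ 936.8 cm⁴

Treat the section as a set of non-overlapping primitives; coordinates are from the bounding-box lower-left.
Web: 0.6 × 13, A = 7.8 cm², x = 11.2 cm, Ī = 0.234 cm⁴.
Top flange (beyond web): 10.9 × 1, A = 10.9 cm², x = 16.95 cm, Ī = 107.919 cm⁴.
Bottom flange (beyond web): 10.9 × 1, A = 10.9 cm², x = 5.45 cm, Ī = 107.919 cm⁴.
Centroid: x̄ = ΣA·x / ΣA = 11.2 cm.
Transfer each piece to the centroidal y-axis using Ī + A·d² with d = x − 11.2:
  web: d = 0 cm → contributes +0.234 cm⁴
  top flange (beyond web): d = 5.75 cm → contributes +468.3 cm⁴
  bottom flange (beyond web): d = -5.75 cm → contributes +468.3 cm⁴
Total I = 936.835 cm⁴.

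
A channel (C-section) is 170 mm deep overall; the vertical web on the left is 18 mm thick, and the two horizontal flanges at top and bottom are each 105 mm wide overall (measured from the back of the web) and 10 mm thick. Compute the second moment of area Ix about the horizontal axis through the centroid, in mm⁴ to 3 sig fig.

Ix ≈ 1.85 × 10⁷ mm⁴

Decompose the section into non-overlapping parts with the origin at the bottom-left of its bounding rectangle.
Web: 18 × 170, A = 3 060 mm², y = 85 mm, Ī = 7 369 500 mm⁴.
Top flange (beyond web): 87 × 10, A = 870 mm², y = 165 mm, Ī = 7 250 mm⁴.
Bottom flange (beyond web): 87 × 10, A = 870 mm², y = 5 mm, Ī = 7 250 mm⁴.
By symmetry the centroid is at mid-height, ȳ = 85 mm.
Transfer each piece to the horizontal axis through the centroid using Ī + A·d² with d = y − 85:
  web: d = 0 mm → contributes +7 369 500 mm⁴
  top flange (beyond web): d = 80 mm → contributes +5 575 250 mm⁴
  bottom flange (beyond web): d = -80 mm → contributes +5 575 250 mm⁴
Total I = 18 520 000 mm⁴.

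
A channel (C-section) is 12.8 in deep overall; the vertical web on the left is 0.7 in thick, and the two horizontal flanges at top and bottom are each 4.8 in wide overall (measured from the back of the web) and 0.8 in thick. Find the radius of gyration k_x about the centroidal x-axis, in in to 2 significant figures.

k_x ≈ 4.8 in

Treat the section as a set of non-overlapping primitives; coordinates are from the bounding-box lower-left.
Web: 0.7 × 12.8, A = 8.96 in², y = 6.4 in, Ī = 122.3 in⁴.
Top flange (beyond web): 4.1 × 0.8, A = 3.28 in², y = 12.4 in, Ī = 0.1749 in⁴.
Bottom flange (beyond web): 4.1 × 0.8, A = 3.28 in², y = 0.4 in, Ī = 0.1749 in⁴.
By symmetry the centroid is at mid-height, ȳ = 6.4 in.
Transfer each piece to the centroidal x-axis using Ī + A·d² with d = y − 6.4:
  web: d = 0 in → contributes +122.3 in⁴
  top flange (beyond web): d = 6 in → contributes +118.3 in⁴
  bottom flange (beyond web): d = -6 in → contributes +118.3 in⁴
Total I = 358.8 in⁴.
Radius of gyration: k = √(I/A) = √(358.8 / 15.52) = 4.808 in.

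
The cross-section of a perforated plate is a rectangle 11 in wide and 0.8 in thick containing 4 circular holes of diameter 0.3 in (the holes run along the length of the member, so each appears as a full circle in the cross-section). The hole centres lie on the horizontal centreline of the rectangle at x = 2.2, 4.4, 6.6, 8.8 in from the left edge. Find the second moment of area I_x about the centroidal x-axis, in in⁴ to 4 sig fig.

Decompose the section into non-overlapping parts with the origin at the bottom-left of its bounding rectangle.
Plate: 11 × 0.8, A = 8.8 in², y = 0.4 in, Ī = 0.469333 in⁴.
Hole 1 (subtracted): ⌀0.3, A = 0.0706858 in², y = 0.4 in, Ī = 0.000397608 in⁴.
Hole 2 (subtracted): ⌀0.3, A = 0.0706858 in², y = 0.4 in, Ī = 0.000397608 in⁴.
Hole 3 (subtracted): ⌀0.3, A = 0.0706858 in², y = 0.4 in, Ī = 0.000397608 in⁴.
Hole 4 (subtracted): ⌀0.3, A = 0.0706858 in², y = 0.4 in, Ī = 0.000397608 in⁴.
By symmetry the centroid is at mid-height, ȳ = 0.4 in.
All pieces are centred on the centroidal x-axis, so I = ΣĪ (holes subtracted) = 0.467743 in⁴.

I_x ≈ 0.4677 in⁴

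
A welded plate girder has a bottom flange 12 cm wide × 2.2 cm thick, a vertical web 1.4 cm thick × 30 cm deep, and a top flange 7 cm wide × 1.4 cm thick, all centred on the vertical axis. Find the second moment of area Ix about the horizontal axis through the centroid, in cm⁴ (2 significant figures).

Break the section into simple shapes (no overlaps), measuring from the bottom-left corner of the bounding box.
Bottom plate: 12 × 2.2, A = 26.4 cm², y = 1.1 cm, Ī = 10.65 cm⁴.
Web plate: 1.4 × 30, A = 42 cm², y = 17.2 cm, Ī = 3 150 cm⁴.
Top plate: 7 × 1.4, A = 9.8 cm², y = 32.9 cm, Ī = 1.601 cm⁴.
Centroid: ȳ = ΣA·y / ΣA = 13.73 cm.
Transfer each piece to the horizontal axis through the centroid using Ī + A·d² with d = y − 13.73:
  bottom plate: d = -12.63 cm → contributes +4 223 cm⁴
  web plate: d = 3.468 cm → contributes +3 655 cm⁴
  top plate: d = 19.17 cm → contributes +3 602 cm⁴
Total I = 11 481 cm⁴.

Ix ≈ 1.1 × 10⁴ cm⁴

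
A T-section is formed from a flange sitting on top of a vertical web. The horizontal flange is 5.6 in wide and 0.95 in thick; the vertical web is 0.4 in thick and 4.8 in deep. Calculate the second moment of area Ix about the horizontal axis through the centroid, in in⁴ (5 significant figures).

Treat the section as a set of non-overlapping primitives; coordinates are from the bounding-box lower-left.
Flange: 5.6 × 0.95, A = 5.32 in², y = 5.275 in, Ī = 0.4001083 in⁴.
Web: 0.4 × 4.8, A = 1.92 in², y = 2.4 in, Ī = 3.6864 in⁴.
Centroid: ȳ = ΣA·y / ΣA = 4.512569 in.
Transfer each piece to the horizontal axis through the centroid using Ī + A·d² with d = y − 4.512569:
  flange: d = 0.7624309 in → contributes +3.492629 in⁴
  web: d = -2.112569 in → contributes +12.25526 in⁴
Total I = 15.74789 in⁴.

Ix ≈ 15.748 in⁴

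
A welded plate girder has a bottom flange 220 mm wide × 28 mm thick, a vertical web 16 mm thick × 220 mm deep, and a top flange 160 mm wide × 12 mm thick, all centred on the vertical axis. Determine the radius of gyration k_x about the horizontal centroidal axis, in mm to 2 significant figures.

Decompose the section into non-overlapping parts with the origin at the bottom-left of its bounding rectangle.
Bottom plate: 220 × 28, A = 6 160 mm², y = 14 mm, Ī = 402 453 mm⁴.
Web plate: 16 × 220, A = 3 520 mm², y = 138 mm, Ī = 14 197 333 mm⁴.
Top plate: 160 × 12, A = 1 920 mm², y = 254 mm, Ī = 23 040 mm⁴.
Centroid: ȳ = ΣA·y / ΣA = 91.35 mm.
Transfer each piece to the horizontal centroidal axis using Ī + A·d² with d = y − 91.35:
  bottom plate: d = -77.35 mm → contributes +37 259 515 mm⁴
  web plate: d = 46.65 mm → contributes +21 857 070 mm⁴
  top plate: d = 162.6 mm → contributes +50 815 606 mm⁴
Total I = 109 932 192 mm⁴.
Radius of gyration: k = √(I/A) = √(109 932 192 / 11 600) = 97.35 mm.

k_x ≈ 97 mm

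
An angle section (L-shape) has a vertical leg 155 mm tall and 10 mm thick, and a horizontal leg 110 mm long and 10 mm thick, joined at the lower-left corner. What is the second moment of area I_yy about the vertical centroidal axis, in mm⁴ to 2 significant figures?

I_yy ≈ 2.7 × 10⁶ mm⁴

Break the section into simple shapes (no overlaps), measuring from the bottom-left corner of the bounding box.
Vertical leg: 10 × 155, A = 1 550 mm², x = 5 mm, Ī = 12 917 mm⁴.
Horizontal leg (remainder): 100 × 10, A = 1 000 mm², x = 60 mm, Ī = 833 333 mm⁴.
Centroid: x̄ = ΣA·x / ΣA = 26.57 mm.
Transfer each piece to the vertical centroidal axis using Ī + A·d² with d = x − 26.57:
  vertical leg: d = -21.57 mm → contributes +733 985 mm⁴
  horizontal leg (remainder): d = 33.43 mm → contributes +1 950 990 mm⁴
Total I = 2 684 975 mm⁴.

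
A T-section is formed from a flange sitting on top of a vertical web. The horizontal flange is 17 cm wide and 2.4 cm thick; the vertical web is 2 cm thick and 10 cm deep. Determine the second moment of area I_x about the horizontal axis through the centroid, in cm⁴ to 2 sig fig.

Treat the section as a set of non-overlapping primitives; coordinates are from the bounding-box lower-left.
Flange: 17 × 2.4, A = 40.8 cm², y = 11.2 cm, Ī = 19.58 cm⁴.
Web: 2 × 10, A = 20 cm², y = 5 cm, Ī = 166.7 cm⁴.
Centroid: ȳ = ΣA·y / ΣA = 9.161 cm.
Transfer each piece to the horizontal axis through the centroid using Ī + A·d² with d = y − 9.161:
  flange: d = 2.039 cm → contributes +189.3 cm⁴
  web: d = -4.161 cm → contributes +512.9 cm⁴
Total I = 702.2 cm⁴.

I_x ≈ 700 cm⁴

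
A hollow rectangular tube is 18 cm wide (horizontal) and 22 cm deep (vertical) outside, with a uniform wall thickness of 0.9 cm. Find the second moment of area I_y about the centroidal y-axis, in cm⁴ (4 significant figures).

I_y ≈ 3535 cm⁴

Decompose the section into non-overlapping parts with the origin at the bottom-left of its bounding rectangle.
Outer rectangle: 18 × 22, A = 396 cm², x = 9 cm, Ī = 10 692 cm⁴.
Inner void (subtracted): 16.2 × 20.2, A = 327.24 cm², x = 9 cm, Ī = 7156.74 cm⁴.
By symmetry the centroid is at mid-width, x̄ = 9 cm.
All pieces are centred on the centroidal y-axis, so I = ΣĪ (holes subtracted) = 3535.26 cm⁴.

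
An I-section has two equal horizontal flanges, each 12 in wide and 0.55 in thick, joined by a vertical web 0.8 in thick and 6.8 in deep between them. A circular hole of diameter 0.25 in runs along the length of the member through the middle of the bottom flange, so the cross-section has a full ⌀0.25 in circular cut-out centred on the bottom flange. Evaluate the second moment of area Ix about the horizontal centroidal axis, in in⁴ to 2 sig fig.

Ix ≈ 200 in⁴

Decompose the section into non-overlapping parts with the origin at the bottom-left of its bounding rectangle.
Bottom flange: 12 × 0.55, A = 6.6 in², y = 0.275 in, Ī = 0.1664 in⁴.
Web: 0.8 × 6.8, A = 5.44 in², y = 3.95 in, Ī = 20.96 in⁴.
Top flange: 12 × 0.55, A = 6.6 in², y = 7.625 in, Ī = 0.1664 in⁴.
Hole (subtracted): ⌀0.25, A = 0.04909 in², y = 0.275 in, Ī = 0.0001917 in⁴.
Centroid: ȳ = ΣA·y / ΣA = 3.96 in.
Transfer each piece to the horizontal centroidal axis using Ī + A·d² with d = y − 3.96:
  bottom flange: d = -3.685 in → contributes +89.77 in⁴
  web: d = -0.009703 in → contributes +20.96 in⁴
  top flange: d = 3.665 in → contributes +88.83 in⁴
  hole: d = -3.685 in → contributes −0.6667 in⁴
Total I = 198.9 in⁴.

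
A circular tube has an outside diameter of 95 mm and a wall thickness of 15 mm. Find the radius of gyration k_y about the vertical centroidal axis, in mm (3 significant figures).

Split into non-overlapping primitives; take the origin at the lower-left of the bounding box.
Outer circle: ⌀95, A = 7088.2 mm², x = 47.5 mm, Ī = 3 998 198 mm⁴.
Bore (subtracted): ⌀65, A = 3318.3 mm², x = 47.5 mm, Ī = 876 241 mm⁴.
By symmetry the centroid is at mid-width, x̄ = 47.5 mm.
All pieces are centred on the vertical centroidal axis, so I = ΣĪ (holes subtracted) = 3 121 958 mm⁴.
Radius of gyration: k = √(I/A) = √(3 121 958 / 3769.9) = 28.777 mm.

k_y ≈ 28.8 mm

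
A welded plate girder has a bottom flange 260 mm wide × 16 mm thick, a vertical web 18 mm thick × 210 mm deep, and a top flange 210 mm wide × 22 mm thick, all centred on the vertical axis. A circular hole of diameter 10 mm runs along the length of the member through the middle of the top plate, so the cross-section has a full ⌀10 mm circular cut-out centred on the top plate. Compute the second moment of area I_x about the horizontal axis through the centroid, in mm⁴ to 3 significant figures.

I_x ≈ 1.28 × 10⁸ mm⁴

Treat the section as a set of non-overlapping primitives; coordinates are from the bounding-box lower-left.
Bottom plate: 260 × 16, A = 4 160 mm², y = 8 mm, Ī = 88 747 mm⁴.
Web plate: 18 × 210, A = 3 780 mm², y = 121 mm, Ī = 13 891 500 mm⁴.
Top plate: 210 × 22, A = 4 620 mm², y = 237 mm, Ī = 186 340 mm⁴.
Hole (subtracted): ⌀10, A = 78.54 mm², y = 237 mm, Ī = 490.87 mm⁴.
Centroid: ȳ = ΣA·y / ΣA = 125.55 mm.
Transfer each piece to the horizontal axis through the centroid using Ī + A·d² with d = y − 125.55:
  bottom plate: d = -117.55 mm → contributes +57 566 837 mm⁴
  web plate: d = -4.5451 mm → contributes +13 969 587 mm⁴
  top plate: d = 111.45 mm → contributes +57 576 888 mm⁴
  hole: d = 111.45 mm → contributes −976 128 mm⁴
Total I = 128 137 184 mm⁴.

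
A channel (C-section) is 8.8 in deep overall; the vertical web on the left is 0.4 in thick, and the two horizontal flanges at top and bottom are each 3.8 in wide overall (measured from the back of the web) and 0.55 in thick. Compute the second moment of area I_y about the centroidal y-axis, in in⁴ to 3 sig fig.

Decompose the section into non-overlapping parts with the origin at the bottom-left of its bounding rectangle.
Web: 0.4 × 8.8, A = 3.52 in², x = 0.2 in, Ī = 0.046933 in⁴.
Top flange (beyond web): 3.4 × 0.55, A = 1.87 in², x = 2.1 in, Ī = 1.8014 in⁴.
Bottom flange (beyond web): 3.4 × 0.55, A = 1.87 in², x = 2.1 in, Ī = 1.8014 in⁴.
Centroid: x̄ = ΣA·x / ΣA = 1.1788 in.
Transfer each piece to the centroidal y-axis using Ī + A·d² with d = x − 1.1788:
  web: d = -0.97879 in → contributes +3.4192 in⁴
  top flange (beyond web): d = 0.92121 in → contributes +3.3884 in⁴
  bottom flange (beyond web): d = 0.92121 in → contributes +3.3884 in⁴
Total I = 10.196 in⁴.

I_y ≈ 10.2 in⁴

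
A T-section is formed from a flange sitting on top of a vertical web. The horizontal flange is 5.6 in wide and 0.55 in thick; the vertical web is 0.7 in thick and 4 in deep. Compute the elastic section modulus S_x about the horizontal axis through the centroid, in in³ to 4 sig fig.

Decompose the section into non-overlapping parts with the origin at the bottom-left of its bounding rectangle.
Flange: 5.6 × 0.55, A = 3.08 in², y = 4.275 in, Ī = 0.0776417 in⁴.
Web: 0.7 × 4, A = 2.8 in², y = 2 in, Ī = 3.73333 in⁴.
Centroid: ȳ = ΣA·y / ΣA = 3.19167 in.
Transfer each piece to the horizontal axis through the centroid using Ī + A·d² with d = y − 3.19167:
  flange: d = 1.08333 in → contributes +3.69236 in⁴
  web: d = -1.19167 in → contributes +7.70953 in⁴
Total I = 11.4019 in⁴.
Extreme fibre distance c = 3.19167 in; S = I/c = 3.57239 in³.

S_x ≈ 3.572 in³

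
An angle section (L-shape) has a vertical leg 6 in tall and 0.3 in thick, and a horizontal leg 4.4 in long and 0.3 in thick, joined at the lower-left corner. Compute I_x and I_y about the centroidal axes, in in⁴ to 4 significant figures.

I_x ≈ 11.34 in⁴, I_y ≈ 5.273 in⁴

Decompose the section into non-overlapping parts with the origin at the bottom-left of its bounding rectangle.
Vertical leg: 0.3 × 6, A = 1.8 in², y = 3 in, Ī = 5.4 in⁴.
Horizontal leg (remainder): 4.1 × 0.3, A = 1.23 in², y = 0.15 in, Ī = 0.009225 in⁴.
Centroid: ȳ = ΣA·y / ΣA = 1.84307 in.
Transfer each piece to the centroidal x-axis using Ī + A·d² with d = y − 1.84307:
  vertical leg: d = 1.15693 in → contributes +7.80928 in⁴
  horizontal leg (remainder): d = -1.69307 in → contributes +3.535 in⁴
Total I = 11.3443 in⁴.
For the y-axis: x̄ = 1.04307 in.
Repeating about the centroidal y-axis gives I_y = 5.27308 in⁴.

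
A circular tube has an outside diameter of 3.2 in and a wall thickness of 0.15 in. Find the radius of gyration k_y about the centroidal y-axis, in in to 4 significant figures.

k_y ≈ 1.080 in

Break the section into simple shapes (no overlaps), measuring from the bottom-left corner of the bounding box.
Outer circle: ⌀3.2, A = 8.04248 in², x = 1.6 in, Ī = 5.14719 in⁴.
Bore (subtracted): ⌀2.9, A = 6.6052 in², x = 1.6 in, Ī = 3.47186 in⁴.
By symmetry the centroid is at mid-width, x̄ = 1.6 in.
All pieces are centred on the centroidal y-axis, so I = ΣĪ (holes subtracted) = 1.67533 in⁴.
Radius of gyration: k = √(I/A) = √(1.67533 / 1.43728) = 1.07964 in.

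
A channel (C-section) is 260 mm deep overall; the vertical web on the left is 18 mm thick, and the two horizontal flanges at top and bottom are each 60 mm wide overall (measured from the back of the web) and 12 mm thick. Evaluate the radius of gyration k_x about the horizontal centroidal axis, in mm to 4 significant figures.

Break the section into simple shapes (no overlaps), measuring from the bottom-left corner of the bounding box.
Web: 18 × 260, A = 4 680 mm², y = 130 mm, Ī = 26 364 000 mm⁴.
Top flange (beyond web): 42 × 12, A = 504 mm², y = 254 mm, Ī = 6 048 mm⁴.
Bottom flange (beyond web): 42 × 12, A = 504 mm², y = 6 mm, Ī = 6 048 mm⁴.
By symmetry the centroid is at mid-height, ȳ = 130 mm.
Transfer each piece to the horizontal centroidal axis using Ī + A·d² with d = y − 130:
  web: d = 0 mm → contributes +26 364 000 mm⁴
  top flange (beyond web): d = 124 mm → contributes +7 755 552 mm⁴
  bottom flange (beyond web): d = -124 mm → contributes +7 755 552 mm⁴
Total I = 41 875 104 mm⁴.
Radius of gyration: k = √(I/A) = √(41 875 104 / 5 688) = 85.8021 mm.

k_x ≈ 85.80 mm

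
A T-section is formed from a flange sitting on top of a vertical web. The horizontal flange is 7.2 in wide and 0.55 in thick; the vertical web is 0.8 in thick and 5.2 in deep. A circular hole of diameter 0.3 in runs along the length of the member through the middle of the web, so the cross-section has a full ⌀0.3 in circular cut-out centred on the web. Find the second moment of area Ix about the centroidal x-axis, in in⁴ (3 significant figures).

Treat the section as a set of non-overlapping primitives; coordinates are from the bounding-box lower-left.
Flange: 7.2 × 0.55, A = 3.96 in², y = 5.475 in, Ī = 0.099825 in⁴.
Web: 0.8 × 5.2, A = 4.16 in², y = 2.6 in, Ī = 9.3739 in⁴.
Hole (subtracted): ⌀0.3, A = 0.070686 in², y = 2.6 in, Ī = 0.00039761 in⁴.
Centroid: ȳ = ΣA·y / ΣA = 4.0144 in.
Transfer each piece to the centroidal x-axis using Ī + A·d² with d = y − 4.0144:
  flange: d = 1.4606 in → contributes +8.5478 in⁴
  web: d = -1.4144 in → contributes +17.696 in⁴
  hole: d = -1.4144 in → contributes −0.14181 in⁴
Total I = 26.102 in⁴.

Ix ≈ 26.1 in⁴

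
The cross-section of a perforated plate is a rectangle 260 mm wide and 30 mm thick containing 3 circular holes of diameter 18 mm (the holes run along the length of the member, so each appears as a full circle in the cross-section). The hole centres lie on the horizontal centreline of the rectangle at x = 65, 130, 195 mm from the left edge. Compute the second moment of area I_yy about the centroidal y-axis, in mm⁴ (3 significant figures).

Decompose the section into non-overlapping parts with the origin at the bottom-left of its bounding rectangle.
Plate: 260 × 30, A = 7 800 mm², x = 130 mm, Ī = 43 940 000 mm⁴.
Hole 1 (subtracted): ⌀18, A = 254.47 mm², x = 65 mm, Ī = 5 153 mm⁴.
Hole 2 (subtracted): ⌀18, A = 254.47 mm², x = 130 mm, Ī = 5 153 mm⁴.
Hole 3 (subtracted): ⌀18, A = 254.47 mm², x = 195 mm, Ī = 5 153 mm⁴.
By symmetry the centroid is at mid-width, x̄ = 130 mm.
Transfer each piece to the centroidal y-axis using Ī + A·d² with d = x − 130:
  plate: d = 0 mm → contributes +43 940 000 mm⁴
  hole 1: d = -65 mm → contributes −1 080 285 mm⁴
  hole 2: d = 0 mm → contributes −5 153 mm⁴
  hole 3: d = 65 mm → contributes −1 080 285 mm⁴
Total I = 41 774 278 mm⁴.

I_yy ≈ 4.18 × 10⁷ mm⁴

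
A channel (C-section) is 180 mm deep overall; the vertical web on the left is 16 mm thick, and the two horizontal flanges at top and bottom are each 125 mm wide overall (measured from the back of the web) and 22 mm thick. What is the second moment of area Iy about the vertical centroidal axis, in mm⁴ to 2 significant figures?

Iy ≈ 1.2 × 10⁷ mm⁴

Split into non-overlapping primitives; take the origin at the lower-left of the bounding box.
Web: 16 × 180, A = 2 880 mm², x = 8 mm, Ī = 61 440 mm⁴.
Top flange (beyond web): 109 × 22, A = 2 398 mm², x = 70.5 mm, Ī = 2 374 220 mm⁴.
Bottom flange (beyond web): 109 × 22, A = 2 398 mm², x = 70.5 mm, Ī = 2 374 220 mm⁴.
Centroid: x̄ = ΣA·x / ΣA = 47.05 mm.
Transfer each piece to the vertical centroidal axis using Ī + A·d² with d = x − 47.05:
  web: d = -39.05 mm → contributes +4 453 224 mm⁴
  top flange (beyond web): d = 23.45 mm → contributes +3 692 854 mm⁴
  bottom flange (beyond web): d = 23.45 mm → contributes +3 692 854 mm⁴
Total I = 11 838 931 mm⁴.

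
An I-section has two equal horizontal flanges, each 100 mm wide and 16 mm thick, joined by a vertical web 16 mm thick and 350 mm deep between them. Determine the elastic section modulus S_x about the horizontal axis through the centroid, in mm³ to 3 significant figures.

Treat the section as a set of non-overlapping primitives; coordinates are from the bounding-box lower-left.
Bottom flange: 100 × 16, A = 1 600 mm², y = 8 mm, Ī = 34 133 mm⁴.
Web: 16 × 350, A = 5 600 mm², y = 191 mm, Ī = 57 166 667 mm⁴.
Top flange: 100 × 16, A = 1 600 mm², y = 374 mm, Ī = 34 133 mm⁴.
By symmetry the centroid is at mid-height, ȳ = 191 mm.
Transfer each piece to the horizontal axis through the centroid using Ī + A·d² with d = y − 191:
  bottom flange: d = -183 mm → contributes +53 616 533 mm⁴
  web: d = 0 mm → contributes +57 166 667 mm⁴
  top flange: d = 183 mm → contributes +53 616 533 mm⁴
Total I = 164 399 733 mm⁴.
Extreme fibre distance c = 191 mm; S = I/c = 860 732 mm³.

S_x ≈ 8.61 × 10⁵ mm³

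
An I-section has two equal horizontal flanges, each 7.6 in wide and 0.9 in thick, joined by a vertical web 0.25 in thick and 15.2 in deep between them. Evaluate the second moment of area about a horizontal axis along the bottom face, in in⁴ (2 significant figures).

Split into non-overlapping primitives; take the origin at the lower-left of the bounding box.
Bottom flange: 7.6 × 0.9, A = 6.84 in², y = 0.45 in, Ī = 0.4617 in⁴.
Web: 0.25 × 15.2, A = 3.8 in², y = 8.5 in, Ī = 73.16 in⁴.
Top flange: 7.6 × 0.9, A = 6.84 in², y = 16.55 in, Ī = 0.4617 in⁴.
Transfer each piece to the bottom edge using Ī + A·d² with d = y − 0:
  bottom flange: d = 0.45 in → contributes +1.847 in⁴
  web: d = 8.5 in → contributes +347.7 in⁴
  top flange: d = 16.55 in → contributes +1 874 in⁴
Total I = 2 224 in⁴.

I_base ≈ 2200 in⁴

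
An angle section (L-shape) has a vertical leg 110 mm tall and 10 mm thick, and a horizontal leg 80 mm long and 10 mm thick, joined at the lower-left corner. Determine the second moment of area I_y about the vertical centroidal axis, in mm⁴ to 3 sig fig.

I_y ≈ 9.79 × 10⁵ mm⁴

Split into non-overlapping primitives; take the origin at the lower-left of the bounding box.
Vertical leg: 10 × 110, A = 1 100 mm², x = 5 mm, Ī = 9166.7 mm⁴.
Horizontal leg (remainder): 70 × 10, A = 700 mm², x = 45 mm, Ī = 285 833 mm⁴.
Centroid: x̄ = ΣA·x / ΣA = 20.556 mm.
Transfer each piece to the vertical centroidal axis using Ī + A·d² with d = x − 20.556:
  vertical leg: d = -15.556 mm → contributes +275 340 mm⁴
  horizontal leg (remainder): d = 24.444 mm → contributes +704 105 mm⁴
Total I = 979 444 mm⁴.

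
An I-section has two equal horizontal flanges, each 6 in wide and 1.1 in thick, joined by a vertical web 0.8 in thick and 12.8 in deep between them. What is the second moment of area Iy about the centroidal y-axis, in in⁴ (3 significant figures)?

Iy ≈ 40.1 in⁴

Break the section into simple shapes (no overlaps), measuring from the bottom-left corner of the bounding box.
Bottom flange: 6 × 1.1, A = 6.6 in², x = 3 in, Ī = 19.8 in⁴.
Web: 0.8 × 12.8, A = 10.24 in², x = 3 in, Ī = 0.54613 in⁴.
Top flange: 6 × 1.1, A = 6.6 in², x = 3 in, Ī = 19.8 in⁴.
By symmetry the centroid is at mid-width, x̄ = 3 in.
All pieces are centred on the centroidal y-axis, so I = ΣĪ = 40.146 in⁴.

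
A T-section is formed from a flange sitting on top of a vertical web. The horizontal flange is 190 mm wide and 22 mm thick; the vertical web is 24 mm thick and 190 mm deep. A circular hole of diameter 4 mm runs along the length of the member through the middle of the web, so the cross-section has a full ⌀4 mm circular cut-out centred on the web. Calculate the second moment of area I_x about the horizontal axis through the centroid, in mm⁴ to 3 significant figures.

Decompose the section into non-overlapping parts with the origin at the bottom-left of its bounding rectangle.
Flange: 190 × 22, A = 4 180 mm², y = 201 mm, Ī = 168 593 mm⁴.
Web: 24 × 190, A = 4 560 mm², y = 95 mm, Ī = 13 718 000 mm⁴.
Hole (subtracted): ⌀4, A = 12.566 mm², y = 95 mm, Ī = 12.566 mm⁴.
Centroid: ȳ = ΣA·y / ΣA = 145.77 mm.
Transfer each piece to the horizontal axis through the centroid using Ī + A·d² with d = y − 145.77:
  flange: d = 55.231 mm → contributes +12 919 693 mm⁴
  web: d = -50.769 mm → contributes +25 471 197 mm⁴
  hole: d = -50.769 mm → contributes −32 402 mm⁴
Total I = 38 358 489 mm⁴.

I_x ≈ 3.84 × 10⁷ mm⁴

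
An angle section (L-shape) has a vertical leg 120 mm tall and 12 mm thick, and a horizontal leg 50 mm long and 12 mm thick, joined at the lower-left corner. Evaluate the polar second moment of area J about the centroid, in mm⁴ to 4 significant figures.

J ≈ 3.032 × 10⁶ mm⁴

Treat the section as a set of non-overlapping primitives; coordinates are from the bounding-box lower-left.
Vertical leg: 12 × 120, A = 1 440 mm², y = 60 mm, Ī = 1 728 000 mm⁴.
Horizontal leg (remainder): 38 × 12, A = 456 mm², y = 6 mm, Ī = 5 472 mm⁴.
Centroid: ȳ = ΣA·y / ΣA = 47.0127 mm.
Transfer each piece to the centroidal x-axis using Ī + A·d² with d = y − 47.0127:
  vertical leg: d = 12.9873 mm → contributes +1 970 886 mm⁴
  horizontal leg (remainder): d = -41.0127 mm → contributes +772 481 mm⁴
Total I = 2 743 368 mm⁴.
For the y-axis: x̄ = 12.0127 mm.
Repeating about the centroidal y-axis gives I_y = 288 608 mm⁴.
Polar second moment: J = I_x + I_y = 3 031 975 mm⁴.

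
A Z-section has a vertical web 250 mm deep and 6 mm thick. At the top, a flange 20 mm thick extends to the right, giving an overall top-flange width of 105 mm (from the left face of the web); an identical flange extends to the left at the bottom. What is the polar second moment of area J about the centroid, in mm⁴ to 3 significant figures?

Split into non-overlapping primitives; take the origin at the lower-left of the bounding box.
Web: 6 × 250, A = 1 500 mm², y = 125 mm, Ī = 7 812 500 mm⁴.
Top flange (beyond web): 99 × 20, A = 1 980 mm², y = 240 mm, Ī = 66 000 mm⁴.
Bottom flange (beyond web): 99 × 20, A = 1 980 mm², y = 10 mm, Ī = 66 000 mm⁴.
Centroid: ȳ = ΣA·y / ΣA = 125 mm.
Transfer each piece to the centroidal x-axis using Ī + A·d² with d = y − 125:
  web: d = 0 mm → contributes +7 812 500 mm⁴
  top flange (beyond web): d = 115 mm → contributes +26 251 500 mm⁴
  bottom flange (beyond web): d = -115 mm → contributes +26 251 500 mm⁴
Total I = 60 315 500 mm⁴.
For the y-axis: x̄ = 102 mm.
Repeating about the centroidal y-axis gives I_y = 14 153 580 mm⁴.
Polar second moment: J = I_x + I_y = 74 469 080 mm⁴.

J ≈ 7.45 × 10⁷ mm⁴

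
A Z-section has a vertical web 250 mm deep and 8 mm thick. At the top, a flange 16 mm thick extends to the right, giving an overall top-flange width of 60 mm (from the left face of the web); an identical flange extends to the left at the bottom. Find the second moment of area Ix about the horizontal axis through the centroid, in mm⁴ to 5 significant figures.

Ix ≈ 3.3231 × 10⁷ mm⁴

Split into non-overlapping primitives; take the origin at the lower-left of the bounding box.
Web: 8 × 250, A = 2 000 mm², y = 125 mm, Ī = 10 416 667 mm⁴.
Top flange (beyond web): 52 × 16, A = 832 mm², y = 242 mm, Ī = 17749.33 mm⁴.
Bottom flange (beyond web): 52 × 16, A = 832 mm², y = 8 mm, Ī = 17749.33 mm⁴.
Centroid: ȳ = ΣA·y / ΣA = 125 mm.
Transfer each piece to the horizontal axis through the centroid using Ī + A·d² with d = y − 125:
  web: d = 0 mm → contributes +10 416 667 mm⁴
  top flange (beyond web): d = 117 mm → contributes +11 406 997 mm⁴
  bottom flange (beyond web): d = -117 mm → contributes +11 406 997 mm⁴
Total I = 33 230 661 mm⁴.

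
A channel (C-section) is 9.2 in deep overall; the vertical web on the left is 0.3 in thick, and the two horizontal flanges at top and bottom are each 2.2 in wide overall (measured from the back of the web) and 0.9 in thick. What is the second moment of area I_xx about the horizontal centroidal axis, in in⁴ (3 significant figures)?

Treat the section as a set of non-overlapping primitives; coordinates are from the bounding-box lower-left.
Web: 0.3 × 9.2, A = 2.76 in², y = 4.6 in, Ī = 19.467 in⁴.
Top flange (beyond web): 1.9 × 0.9, A = 1.71 in², y = 8.75 in, Ī = 0.11543 in⁴.
Bottom flange (beyond web): 1.9 × 0.9, A = 1.71 in², y = 0.45 in, Ī = 0.11543 in⁴.
By symmetry the centroid is at mid-height, ȳ = 4.6 in.
Transfer each piece to the horizontal centroidal axis using Ī + A·d² with d = y − 4.6:
  web: d = 0 in → contributes +19.467 in⁴
  top flange (beyond web): d = 4.15 in → contributes +29.566 in⁴
  bottom flange (beyond web): d = -4.15 in → contributes +29.566 in⁴
Total I = 78.599 in⁴.

I_xx ≈ 78.6 in⁴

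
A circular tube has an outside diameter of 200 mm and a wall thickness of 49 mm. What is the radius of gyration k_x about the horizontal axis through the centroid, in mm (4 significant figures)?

k_x ≈ 56.13 mm

Treat the section as a set of non-overlapping primitives; coordinates are from the bounding-box lower-left.
Outer circle: ⌀200, A = 31415.9 mm², y = 100 mm, Ī = 78 539 816 mm⁴.
Bore (subtracted): ⌀102, A = 8171.28 mm², y = 100 mm, Ī = 5 313 376 mm⁴.
By symmetry the centroid is at mid-height, ȳ = 100 mm.
All pieces are centred on the horizontal axis through the centroid, so I = ΣĪ (holes subtracted) = 73 226 440 mm⁴.
Radius of gyration: k = √(I/A) = √(73 226 440 / 23244.6) = 56.1271 mm.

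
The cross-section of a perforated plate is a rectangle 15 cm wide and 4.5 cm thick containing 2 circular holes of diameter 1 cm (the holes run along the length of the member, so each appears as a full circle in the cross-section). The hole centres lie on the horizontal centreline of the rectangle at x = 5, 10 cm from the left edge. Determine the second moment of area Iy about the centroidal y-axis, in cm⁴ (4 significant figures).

Split into non-overlapping primitives; take the origin at the lower-left of the bounding box.
Plate: 15 × 4.5, A = 67.5 cm², x = 7.5 cm, Ī = 1265.63 cm⁴.
Hole 1 (subtracted): ⌀1, A = 0.785398 cm², x = 5 cm, Ī = 0.0490874 cm⁴.
Hole 2 (subtracted): ⌀1, A = 0.785398 cm², x = 10 cm, Ī = 0.0490874 cm⁴.
By symmetry the centroid is at mid-width, x̄ = 7.5 cm.
Transfer each piece to the centroidal y-axis using Ī + A·d² with d = x − 7.5:
  plate: d = 0 cm → contributes +1265.63 cm⁴
  hole 1: d = -2.5 cm → contributes −4.95783 cm⁴
  hole 2: d = 2.5 cm → contributes −4.95783 cm⁴
Total I = 1255.71 cm⁴.

Iy ≈ 1256 cm⁴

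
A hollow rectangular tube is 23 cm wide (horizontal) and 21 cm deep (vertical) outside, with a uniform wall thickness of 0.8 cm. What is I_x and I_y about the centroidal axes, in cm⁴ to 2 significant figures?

I_x ≈ 4700 cm⁴, I_y ≈ 5400 cm⁴

Split into non-overlapping primitives; take the origin at the lower-left of the bounding box.
Outer rectangle: 23 × 21, A = 483 cm², y = 10.5 cm, Ī = 17 750 cm⁴.
Inner void (subtracted): 21.4 × 19.4, A = 415.2 cm², y = 10.5 cm, Ī = 13 021 cm⁴.
By symmetry the centroid is at mid-height, ȳ = 10.5 cm.
All pieces are centred on the centroidal x-axis, so I = ΣĪ (holes subtracted) = 4 729 cm⁴.
Repeating about the centroidal y-axis gives I_y = 5 448 cm⁴.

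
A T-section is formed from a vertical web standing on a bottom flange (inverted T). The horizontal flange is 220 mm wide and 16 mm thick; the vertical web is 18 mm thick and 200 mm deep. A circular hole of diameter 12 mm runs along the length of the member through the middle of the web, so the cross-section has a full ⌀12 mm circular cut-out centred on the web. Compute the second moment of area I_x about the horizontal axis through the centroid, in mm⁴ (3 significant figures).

Split into non-overlapping primitives; take the origin at the lower-left of the bounding box.
Flange: 220 × 16, A = 3 520 mm², y = 8 mm, Ī = 75 093 mm⁴.
Web: 18 × 200, A = 3 600 mm², y = 116 mm, Ī = 12 000 000 mm⁴.
Hole (subtracted): ⌀12, A = 113.1 mm², y = 116 mm, Ī = 1017.9 mm⁴.
Centroid: ȳ = ΣA·y / ΣA = 61.745 mm.
Transfer each piece to the horizontal axis through the centroid using Ī + A·d² with d = y − 61.745:
  flange: d = -53.745 mm → contributes +10 242 675 mm⁴
  web: d = 54.255 mm → contributes +22 597 006 mm⁴
  hole: d = 54.255 mm → contributes −333 933 mm⁴
Total I = 32 505 748 mm⁴.

I_x ≈ 3.25 × 10⁷ mm⁴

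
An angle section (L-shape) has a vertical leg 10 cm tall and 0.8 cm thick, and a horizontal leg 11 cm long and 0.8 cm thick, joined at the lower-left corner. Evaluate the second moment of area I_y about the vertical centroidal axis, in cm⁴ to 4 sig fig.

I_y ≈ 193.4 cm⁴

Treat the section as a set of non-overlapping primitives; coordinates are from the bounding-box lower-left.
Vertical leg: 0.8 × 10, A = 8 cm², x = 0.4 cm, Ī = 0.426667 cm⁴.
Horizontal leg (remainder): 10.2 × 0.8, A = 8.16 cm², x = 5.9 cm, Ī = 70.7472 cm⁴.
Centroid: x̄ = ΣA·x / ΣA = 3.17723 cm.
Transfer each piece to the vertical centroidal axis using Ī + A·d² with d = x − 3.17723:
  vertical leg: d = -2.77723 cm → contributes +62.1306 cm⁴
  horizontal leg (remainder): d = 2.72277 cm → contributes +131.241 cm⁴
Total I = 193.372 cm⁴.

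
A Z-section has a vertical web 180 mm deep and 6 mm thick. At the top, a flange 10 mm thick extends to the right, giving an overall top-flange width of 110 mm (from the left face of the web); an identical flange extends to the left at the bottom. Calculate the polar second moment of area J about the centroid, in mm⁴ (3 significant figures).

Break the section into simple shapes (no overlaps), measuring from the bottom-left corner of the bounding box.
Web: 6 × 180, A = 1 080 mm², y = 90 mm, Ī = 2 916 000 mm⁴.
Top flange (beyond web): 104 × 10, A = 1 040 mm², y = 175 mm, Ī = 8666.7 mm⁴.
Bottom flange (beyond web): 104 × 10, A = 1 040 mm², y = 5 mm, Ī = 8666.7 mm⁴.
Centroid: ȳ = ΣA·y / ΣA = 90 mm.
Transfer each piece to the centroidal x-axis using Ī + A·d² with d = y − 90:
  web: d = 0 mm → contributes +2 916 000 mm⁴
  top flange (beyond web): d = 85 mm → contributes +7 522 667 mm⁴
  bottom flange (beyond web): d = -85 mm → contributes +7 522 667 mm⁴
Total I = 17 961 333 mm⁴.
For the y-axis: x̄ = 107 mm.
Repeating about the centroidal y-axis gives I_y = 8 170 013 mm⁴.
Polar second moment: J = I_x + I_y = 26 131 347 mm⁴.

J ≈ 2.61 × 10⁷ mm⁴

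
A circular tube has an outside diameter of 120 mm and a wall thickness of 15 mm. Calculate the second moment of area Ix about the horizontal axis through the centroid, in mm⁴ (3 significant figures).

Ix ≈ 6.96 × 10⁶ mm⁴

Break the section into simple shapes (no overlaps), measuring from the bottom-left corner of the bounding box.
Outer circle: ⌀120, A = 11 310 mm², y = 60 mm, Ī = 10 178 760 mm⁴.
Bore (subtracted): ⌀90, A = 6361.7 mm², y = 60 mm, Ī = 3 220 623 mm⁴.
By symmetry the centroid is at mid-height, ȳ = 60 mm.
All pieces are centred on the horizontal axis through the centroid, so I = ΣĪ (holes subtracted) = 6 958 137 mm⁴.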